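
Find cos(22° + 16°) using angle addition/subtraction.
cos(22° + 16°) = cos 22° cos 16° - sin 22° sin 16° = 0.788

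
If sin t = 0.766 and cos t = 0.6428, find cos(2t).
cos(2t) = cos²t - sin²t = -0.1736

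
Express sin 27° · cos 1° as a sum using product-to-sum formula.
sin 27° cos 1° = (1/2)[sin(27°+1°) + sin(27°-1°)]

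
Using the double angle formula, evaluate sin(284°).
sin(284°) = 2 sin 142° cos 142° = -0.9703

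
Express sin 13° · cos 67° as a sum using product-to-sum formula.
sin 13° cos 67° = (1/2)[sin(13°+67°) + sin(13°-67°)]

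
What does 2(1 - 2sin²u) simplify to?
2(1 - 2sin²u) = 2(cos(2u)) (using Double angle)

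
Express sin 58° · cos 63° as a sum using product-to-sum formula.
sin 58° cos 63° = (1/2)[sin(58°+63°) + sin(58°-63°)]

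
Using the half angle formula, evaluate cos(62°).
cos(62°) = √((1 + cos 124°)/2) = 0.4695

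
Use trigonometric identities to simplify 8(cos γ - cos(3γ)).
8(cos γ - cos(3γ)) = 8(2 sin(2γ) sin γ) (using Sum-to-product)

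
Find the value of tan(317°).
tan(317°) = -0.9325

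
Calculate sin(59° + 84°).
sin(59° + 84°) = sin 59° cos 84° + cos 59° sin 84° = 0.6018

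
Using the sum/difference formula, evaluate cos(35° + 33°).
cos(35° + 33°) = cos 35° cos 33° - sin 35° sin 33° = 0.3746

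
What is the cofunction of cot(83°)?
cot(83°) = tan(90° - 83°) = tan(7°)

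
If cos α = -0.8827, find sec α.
sec α = 1/cos α = -1.133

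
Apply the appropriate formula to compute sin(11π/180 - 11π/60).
sin(11π/180 - 11π/60) = sin 11π/180 cos 11π/60 - cos 11π/180 sin 11π/60 = -0.3746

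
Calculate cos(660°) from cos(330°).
cos(660°) = cos²330° - sin²330° = 1/2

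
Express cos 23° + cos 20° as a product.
cos 23° + cos 20° = 2 cos(21.5°) cos(1.5°)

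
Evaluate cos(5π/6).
cos(5π/6) = -√3/2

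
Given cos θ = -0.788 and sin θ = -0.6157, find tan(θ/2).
tan(θ/2) = sin θ / (1 + cos θ) = -2.904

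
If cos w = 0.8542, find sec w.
sec w = 1/cos w = 1.171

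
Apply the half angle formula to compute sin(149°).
sin(149°) = √((1 - cos 298°)/2) = 0.515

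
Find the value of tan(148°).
tan(148°) = -0.6249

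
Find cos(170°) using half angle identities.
cos(170°) = -√((1 + cos 340°)/2) = -0.9848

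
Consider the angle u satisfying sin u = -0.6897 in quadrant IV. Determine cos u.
cos u = √(1 - sin²u) = 0.7241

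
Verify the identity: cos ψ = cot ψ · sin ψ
RHS = (cos ψ/sin ψ) · sin ψ = cos ψ = LHS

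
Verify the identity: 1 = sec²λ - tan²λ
RHS = 1/cos²λ - sin²λ/cos²λ = (1 - sin²λ)/cos²λ = cos²λ/cos²λ = 1 = LHS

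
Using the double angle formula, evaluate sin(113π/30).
sin(113π/30) = 2 sin 113π/60 cos 113π/60 = -0.6691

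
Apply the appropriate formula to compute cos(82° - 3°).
cos(82° - 3°) = cos 82° cos 3° + sin 82° sin 3° = 0.1908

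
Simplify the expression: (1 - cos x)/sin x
(1 - cos x)/sin x = tan(x/2) (using Half angle)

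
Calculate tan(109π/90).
tan(109π/90) = 0.7813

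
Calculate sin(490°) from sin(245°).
sin(490°) = 2 sin 245° cos 245° = 0.766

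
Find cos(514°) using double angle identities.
cos(514°) = cos²257° - sin²257° = -0.8988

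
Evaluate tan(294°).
tan(294°) = -2.246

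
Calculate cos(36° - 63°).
cos(36° - 63°) = cos 36° cos 63° + sin 36° sin 63° = 0.891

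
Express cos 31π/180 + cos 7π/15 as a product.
cos 31π/180 + cos 7π/15 = 2 cos(23π/72) cos(-53π/360)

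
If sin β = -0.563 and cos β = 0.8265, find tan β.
tan β = sin β / cos β = -0.6812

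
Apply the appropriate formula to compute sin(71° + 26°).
sin(71° + 26°) = sin 71° cos 26° + cos 71° sin 26° = 0.9925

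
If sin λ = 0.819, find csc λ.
csc λ = 1/sin λ = 1.221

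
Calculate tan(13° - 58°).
tan(13° - 58°) = (tan 13° - tan 58°)/(1 + tan 13° tan 58°) = -1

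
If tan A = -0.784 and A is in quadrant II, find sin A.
sin A = 0.617 (using tan²A + 1 = sec²A)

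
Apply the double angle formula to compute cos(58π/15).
cos(58π/15) = cos²29π/15 - sin²29π/15 = 0.9135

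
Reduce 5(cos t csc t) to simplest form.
5(cos t csc t) = 5(cot t) (using Reciprocal + quotient)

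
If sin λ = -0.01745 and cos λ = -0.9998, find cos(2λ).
cos(2λ) = cos²λ - sin²λ = 0.9993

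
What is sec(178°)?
sec(178°) = -1.001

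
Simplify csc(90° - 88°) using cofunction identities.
csc(90° - 88°) = sec(88°)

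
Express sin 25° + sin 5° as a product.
sin 25° + sin 5° = 2 sin(15°) cos(10°)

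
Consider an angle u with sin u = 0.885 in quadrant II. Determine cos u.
cos u = ±√(1 - sin²u) = -0.4656 (negative in QII)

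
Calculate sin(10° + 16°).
sin(10° + 16°) = sin 10° cos 16° + cos 10° sin 16° = 0.4384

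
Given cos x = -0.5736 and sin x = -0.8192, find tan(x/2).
tan(x/2) = sin x / (1 + cos x) = -1.921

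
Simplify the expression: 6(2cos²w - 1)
6(2cos²w - 1) = 6(cos(2w)) (using Double angle)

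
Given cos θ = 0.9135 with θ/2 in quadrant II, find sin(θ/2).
sin(θ/2) = ±√((1 - cos θ)/2); positive since θ/2 ∈ QII, so sin(θ/2) = 0.208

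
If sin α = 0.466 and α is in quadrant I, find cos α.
cos α = 0.8848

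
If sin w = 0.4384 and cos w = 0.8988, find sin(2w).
sin(2w) = 2 sin w cos w = 0.7881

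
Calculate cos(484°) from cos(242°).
cos(484°) = cos²242° - sin²242° = -0.5592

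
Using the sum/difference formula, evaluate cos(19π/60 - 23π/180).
cos(19π/60 - 23π/180) = cos 19π/60 cos 23π/180 + sin 19π/60 sin 23π/180 = 0.829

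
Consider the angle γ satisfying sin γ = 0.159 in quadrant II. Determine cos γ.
cos γ = ±√(1 - sin²γ) = -0.9873 (negative in QII)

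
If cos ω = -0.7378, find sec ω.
sec ω = 1/cos ω = -1.355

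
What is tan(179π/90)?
tan(179π/90) = -0.03492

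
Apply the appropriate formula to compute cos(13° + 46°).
cos(13° + 46°) = cos 13° cos 46° - sin 13° sin 46° = 0.515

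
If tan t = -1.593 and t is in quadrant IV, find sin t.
sin t = -0.847 (using tan²t + 1 = sec²t)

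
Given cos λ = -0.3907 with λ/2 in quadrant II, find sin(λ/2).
sin(λ/2) = ±√((1 - cos λ)/2); positive since λ/2 ∈ QII, so sin(λ/2) = 0.8339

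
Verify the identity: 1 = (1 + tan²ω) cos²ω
RHS = sec²ω · cos²ω = (1/cos²ω) · cos²ω = 1 = LHS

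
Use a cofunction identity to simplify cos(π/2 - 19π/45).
cos(π/2 - 19π/45) = sin(19π/45)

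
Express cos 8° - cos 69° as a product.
cos 8° - cos 69° = -2 sin(38.5°) sin(-30.5°)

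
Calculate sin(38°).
sin(38°) = 0.6157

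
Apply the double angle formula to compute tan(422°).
tan(422°) = 2 tan 211° / (1 - tan²211°) = 1.881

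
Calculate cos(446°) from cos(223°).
cos(446°) = 1 - 2sin²223° = 0.06976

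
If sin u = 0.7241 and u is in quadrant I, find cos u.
cos u = 0.6897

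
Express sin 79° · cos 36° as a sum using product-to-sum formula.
sin 79° cos 36° = (1/2)[sin(79°+36°) + sin(79°-36°)]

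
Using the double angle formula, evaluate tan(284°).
tan(284°) = 2 tan 142° / (1 - tan²142°) = -4.011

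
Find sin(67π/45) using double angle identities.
sin(67π/45) = 2 sin 67π/90 cos 67π/90 = -0.9994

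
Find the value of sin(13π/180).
sin(13π/180) = 0.225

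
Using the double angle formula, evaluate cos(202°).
cos(202°) = cos²101° - sin²101° = -0.9272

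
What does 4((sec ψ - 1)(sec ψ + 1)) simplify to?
4((sec ψ - 1)(sec ψ + 1)) = 4(tan²ψ) (using Diff. of squares)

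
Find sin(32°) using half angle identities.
sin(32°) = √((1 - cos 64°)/2) = 0.5299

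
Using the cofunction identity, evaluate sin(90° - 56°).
sin(90° - 56°) = cos(56°) = 0.5592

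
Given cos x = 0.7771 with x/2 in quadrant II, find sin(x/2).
sin(x/2) = ±√((1 - cos x)/2); positive since x/2 ∈ QII, so sin(x/2) = 0.3338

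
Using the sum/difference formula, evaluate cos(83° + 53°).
cos(83° + 53°) = cos 83° cos 53° - sin 83° sin 53° = -0.7193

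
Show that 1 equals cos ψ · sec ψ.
RHS = cos ψ · (1/cos ψ) = 1 = LHS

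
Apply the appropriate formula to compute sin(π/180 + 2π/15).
sin(π/180 + 2π/15) = sin π/180 cos 2π/15 + cos π/180 sin 2π/15 = 0.4226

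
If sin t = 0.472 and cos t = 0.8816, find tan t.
tan t = sin t / cos t = 0.5354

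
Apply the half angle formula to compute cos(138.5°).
cos(138.5°) = -√((1 + cos 277°)/2) = -0.749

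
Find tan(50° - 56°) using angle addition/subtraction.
tan(50° - 56°) = (tan 50° - tan 56°)/(1 + tan 50° tan 56°) = -0.1051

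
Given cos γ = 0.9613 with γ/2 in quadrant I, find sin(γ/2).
sin(γ/2) = ±√((1 - cos γ)/2); positive since γ/2 ∈ QI, so sin(γ/2) = 0.1391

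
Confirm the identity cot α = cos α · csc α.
RHS = cos α · (1/sin α) = cos α/sin α = cot α = LHS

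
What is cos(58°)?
cos(58°) = 0.5299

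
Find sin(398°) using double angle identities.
sin(398°) = 2 sin 199° cos 199° = 0.6157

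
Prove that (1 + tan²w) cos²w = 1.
LHS = sec²w · cos²w = (1/cos²w) · cos²w = 1 = RHS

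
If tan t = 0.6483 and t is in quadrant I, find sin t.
sin t = 0.544 (using tan²t + 1 = sec²t)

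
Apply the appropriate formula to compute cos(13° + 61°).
cos(13° + 61°) = cos 13° cos 61° - sin 13° sin 61° = 0.2756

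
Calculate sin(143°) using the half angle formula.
sin(143°) = √((1 - cos 286°)/2) = 0.6018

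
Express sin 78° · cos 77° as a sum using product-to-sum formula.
sin 78° cos 77° = (1/2)[sin(78°+77°) + sin(78°-77°)]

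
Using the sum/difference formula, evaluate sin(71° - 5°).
sin(71° - 5°) = sin 71° cos 5° - cos 71° sin 5° = 0.9135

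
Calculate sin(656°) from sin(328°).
sin(656°) = 2 sin 328° cos 328° = -0.8988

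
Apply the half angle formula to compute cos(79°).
cos(79°) = √((1 + cos 158°)/2) = 0.1908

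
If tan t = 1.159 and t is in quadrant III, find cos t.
cos t = -0.6533 (using tan²t + 1 = sec²t)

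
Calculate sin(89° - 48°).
sin(89° - 48°) = sin 89° cos 48° - cos 89° sin 48° = 0.6561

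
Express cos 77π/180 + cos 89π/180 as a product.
cos 77π/180 + cos 89π/180 = 2 cos(83π/180) cos(-π/30)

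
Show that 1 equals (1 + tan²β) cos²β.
RHS = sec²β · cos²β = (1/cos²β) · cos²β = 1 = LHS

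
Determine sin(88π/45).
sin(88π/45) = -0.1392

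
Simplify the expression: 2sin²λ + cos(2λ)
2sin²λ + cos(2λ) = 1 (using Double angle)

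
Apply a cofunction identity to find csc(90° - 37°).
csc(90° - 37°) = sec(37°) = 1.252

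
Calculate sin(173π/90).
sin(173π/90) = -0.2419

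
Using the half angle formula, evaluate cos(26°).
cos(26°) = √((1 + cos 52°)/2) = 0.8988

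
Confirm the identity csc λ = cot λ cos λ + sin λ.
RHS = cos²λ/sin λ + sin λ = (cos²λ + sin²λ)/sin λ = 1/sin λ = csc λ = LHS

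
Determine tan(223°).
tan(223°) = 0.9325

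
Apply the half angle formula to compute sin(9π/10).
sin(9π/10) = √((1 - cos 9π/5)/2) = 0.309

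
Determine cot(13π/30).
cot(13π/30) = 0.2126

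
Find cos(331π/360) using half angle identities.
cos(331π/360) = -√((1 + cos 331π/180)/2) = -0.9681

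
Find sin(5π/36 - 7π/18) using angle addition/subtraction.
sin(5π/36 - 7π/18) = sin 5π/36 cos 7π/18 - cos 5π/36 sin 7π/18 = -√2/2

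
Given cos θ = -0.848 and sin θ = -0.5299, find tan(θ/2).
tan(θ/2) = sin θ / (1 + cos θ) = -3.486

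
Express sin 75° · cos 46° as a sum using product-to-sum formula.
sin 75° cos 46° = (1/2)[sin(75°+46°) + sin(75°-46°)]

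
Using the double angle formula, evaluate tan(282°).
tan(282°) = 2 tan 141° / (1 - tan²141°) = -4.705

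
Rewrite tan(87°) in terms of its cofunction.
tan(87°) = cot(90° - 87°) = cot(3°)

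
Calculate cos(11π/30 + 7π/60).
cos(11π/30 + 7π/60) = cos 11π/30 cos 7π/60 - sin 11π/30 sin 7π/60 = 0.05234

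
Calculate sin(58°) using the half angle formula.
sin(58°) = √((1 - cos 116°)/2) = 0.848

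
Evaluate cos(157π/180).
cos(157π/180) = -0.9205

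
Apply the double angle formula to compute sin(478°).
sin(478°) = 2 sin 239° cos 239° = 0.8829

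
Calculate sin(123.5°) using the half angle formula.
sin(123.5°) = √((1 - cos 247°)/2) = 0.8339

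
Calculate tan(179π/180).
tan(179π/180) = -0.01746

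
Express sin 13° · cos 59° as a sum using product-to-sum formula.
sin 13° cos 59° = (1/2)[sin(13°+59°) + sin(13°-59°)]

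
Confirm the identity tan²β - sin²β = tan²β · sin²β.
LHS = sin²β/cos²β - sin²β = sin²β(1/cos²β - 1) = sin²β · (1 - cos²β)/cos²β = sin²β · sin²β/cos²β = sin²β · tan²β = RHS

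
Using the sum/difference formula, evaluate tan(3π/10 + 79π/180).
tan(3π/10 + 79π/180) = (tan 3π/10 + tan 79π/180)/(1 - tan 3π/10 tan 79π/180) = -1.072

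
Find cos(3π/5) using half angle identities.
cos(3π/5) = -√((1 + cos 6π/5)/2) = -0.309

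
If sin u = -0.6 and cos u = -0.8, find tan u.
tan u = sin u / cos u = 0.75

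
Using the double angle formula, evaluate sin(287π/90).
sin(287π/90) = 2 sin 287π/180 cos 287π/180 = -0.5592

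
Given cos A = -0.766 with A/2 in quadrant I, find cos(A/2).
cos(A/2) = ±√((1 + cos A)/2); positive since A/2 ∈ QI, so cos(A/2) = 0.3421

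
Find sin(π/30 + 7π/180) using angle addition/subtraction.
sin(π/30 + 7π/180) = sin π/30 cos 7π/180 + cos π/30 sin 7π/180 = 0.225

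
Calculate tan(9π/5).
tan(9π/5) = -0.7265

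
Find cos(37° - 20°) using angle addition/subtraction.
cos(37° - 20°) = cos 37° cos 20° + sin 37° sin 20° = 0.9563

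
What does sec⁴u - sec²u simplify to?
sec⁴u - sec²u = tan⁴u + tan²u (using Pythagorean)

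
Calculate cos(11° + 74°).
cos(11° + 74°) = cos 11° cos 74° - sin 11° sin 74° = 0.08716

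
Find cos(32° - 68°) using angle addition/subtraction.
cos(32° - 68°) = cos 32° cos 68° + sin 32° sin 68° = 0.809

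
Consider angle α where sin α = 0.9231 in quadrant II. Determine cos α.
cos α = ±√(1 - sin²α) = -0.3846 (negative in QII)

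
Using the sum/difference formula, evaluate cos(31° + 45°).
cos(31° + 45°) = cos 31° cos 45° - sin 31° sin 45° = 0.2419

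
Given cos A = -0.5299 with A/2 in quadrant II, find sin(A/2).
sin(A/2) = ±√((1 - cos A)/2); positive since A/2 ∈ QII, so sin(A/2) = 0.8746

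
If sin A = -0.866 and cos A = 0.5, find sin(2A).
sin(2A) = 2 sin A cos A = -0.866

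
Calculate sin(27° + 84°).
sin(27° + 84°) = sin 27° cos 84° + cos 27° sin 84° = 0.9336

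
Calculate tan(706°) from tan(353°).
tan(706°) = 2 tan 353° / (1 - tan²353°) = -0.2493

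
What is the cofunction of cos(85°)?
cos(85°) = sin(90° - 85°) = sin(5°)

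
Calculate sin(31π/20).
sin(31π/20) = -0.9877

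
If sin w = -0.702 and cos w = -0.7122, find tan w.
tan w = sin w / cos w = 0.9857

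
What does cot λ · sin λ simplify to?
cot λ · sin λ = cos λ (using Quotient identity)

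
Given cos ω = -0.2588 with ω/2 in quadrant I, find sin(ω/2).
sin(ω/2) = ±√((1 - cos ω)/2); positive since ω/2 ∈ QI, so sin(ω/2) = 0.7933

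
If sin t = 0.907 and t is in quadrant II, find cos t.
cos t = -0.4211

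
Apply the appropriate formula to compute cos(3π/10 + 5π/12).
cos(3π/10 + 5π/12) = cos 3π/10 cos 5π/12 - sin 3π/10 sin 5π/12 = -0.6293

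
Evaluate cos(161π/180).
cos(161π/180) = -0.9455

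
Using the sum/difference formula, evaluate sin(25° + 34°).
sin(25° + 34°) = sin 25° cos 34° + cos 25° sin 34° = 0.8572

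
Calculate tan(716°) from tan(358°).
tan(716°) = 2 tan 358° / (1 - tan²358°) = -0.06993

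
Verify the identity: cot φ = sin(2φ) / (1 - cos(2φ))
RHS = 2 sin φ cos φ / (2sin²φ) = cos φ/sin φ = cot φ = LHS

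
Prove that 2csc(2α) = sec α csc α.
LHS = 2/sin(2α) = 2/(2 sin α cos α) = 1/(sin α cos α) = (1/cos α)(1/sin α) = sec α csc α = RHS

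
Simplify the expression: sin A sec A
sin A sec A = tan A (using Reciprocal + quotient)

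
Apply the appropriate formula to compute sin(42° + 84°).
sin(42° + 84°) = sin 42° cos 84° + cos 42° sin 84° = 0.809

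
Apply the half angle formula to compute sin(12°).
sin(12°) = √((1 - cos 24°)/2) = 0.2079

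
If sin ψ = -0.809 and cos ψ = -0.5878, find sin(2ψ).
sin(2ψ) = 2 sin ψ cos ψ = 0.9511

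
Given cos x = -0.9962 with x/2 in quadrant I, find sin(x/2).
sin(x/2) = ±√((1 - cos x)/2); positive since x/2 ∈ QI, so sin(x/2) = 0.999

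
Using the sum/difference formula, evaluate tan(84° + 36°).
tan(84° + 36°) = (tan 84° + tan 36°)/(1 - tan 84° tan 36°) = -√3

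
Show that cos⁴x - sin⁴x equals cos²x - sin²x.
LHS = (cos²x - sin²x)(cos²x + sin²x) = (cos²x - sin²x) · 1 = cos²x - sin²x = RHS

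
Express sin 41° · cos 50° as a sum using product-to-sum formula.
sin 41° cos 50° = (1/2)[sin(41°+50°) + sin(41°-50°)]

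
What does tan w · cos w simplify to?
tan w · cos w = sin w (using Quotient identity)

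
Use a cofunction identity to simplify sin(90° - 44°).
sin(90° - 44°) = cos(44°)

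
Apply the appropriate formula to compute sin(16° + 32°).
sin(16° + 32°) = sin 16° cos 32° + cos 16° sin 32° = 0.7431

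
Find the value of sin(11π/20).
sin(11π/20) = 0.9877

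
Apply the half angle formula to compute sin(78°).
sin(78°) = √((1 - cos 156°)/2) = 0.9781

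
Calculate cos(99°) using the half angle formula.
cos(99°) = -√((1 + cos 198°)/2) = -0.1564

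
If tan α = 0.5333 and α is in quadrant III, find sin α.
sin α = -0.4706 (using tan²α + 1 = sec²α)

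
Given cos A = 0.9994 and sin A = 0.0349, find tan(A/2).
tan(A/2) = sin A / (1 + cos A) = 0.01746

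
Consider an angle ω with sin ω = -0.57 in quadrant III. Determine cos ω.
cos ω = ±√(1 - sin²ω) = -0.8216 (negative in QIII)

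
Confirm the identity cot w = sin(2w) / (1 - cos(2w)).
RHS = 2 sin w cos w / (2sin²w) = cos w/sin w = cot w = LHS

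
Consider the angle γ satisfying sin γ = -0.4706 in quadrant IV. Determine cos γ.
cos γ = √(1 - sin²γ) = 0.8823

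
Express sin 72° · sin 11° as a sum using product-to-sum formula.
sin 72° sin 11° = (1/2)[cos(72°-11°) - cos(72°+11°)]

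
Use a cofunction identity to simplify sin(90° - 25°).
sin(90° - 25°) = cos(25°)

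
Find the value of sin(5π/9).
sin(5π/9) = 0.9848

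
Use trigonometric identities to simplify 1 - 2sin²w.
1 - 2sin²w = cos(2w) (using Double angle)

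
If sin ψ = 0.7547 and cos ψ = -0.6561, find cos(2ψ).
cos(2ψ) = cos²ψ - sin²ψ = -0.1391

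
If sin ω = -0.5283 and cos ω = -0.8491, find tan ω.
tan ω = sin ω / cos ω = 0.6222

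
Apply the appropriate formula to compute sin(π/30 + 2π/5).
sin(π/30 + 2π/5) = sin π/30 cos 2π/5 + cos π/30 sin 2π/5 = 0.9781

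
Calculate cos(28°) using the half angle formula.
cos(28°) = √((1 + cos 56°)/2) = 0.8829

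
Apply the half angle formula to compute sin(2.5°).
sin(2.5°) = √((1 - cos 5°)/2) = 0.04362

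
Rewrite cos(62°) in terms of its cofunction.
cos(62°) = sin(90° - 62°) = sin(28°)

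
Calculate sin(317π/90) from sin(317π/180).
sin(317π/90) = 2 sin 317π/180 cos 317π/180 = -0.9976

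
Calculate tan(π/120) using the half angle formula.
tan(π/120) = sin π/60 / (1 + cos π/60) = 0.02619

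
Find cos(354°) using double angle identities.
cos(354°) = cos²177° - sin²177° = 0.9945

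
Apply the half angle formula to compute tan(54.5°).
tan(54.5°) = sin 109° / (1 + cos 109°) = 1.402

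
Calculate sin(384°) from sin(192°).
sin(384°) = 2 sin 192° cos 192° = 0.4067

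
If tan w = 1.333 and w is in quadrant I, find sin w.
sin w = 0.7999 (using tan²w + 1 = sec²w)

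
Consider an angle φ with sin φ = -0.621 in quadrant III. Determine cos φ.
cos φ = ±√(1 - sin²φ) = -0.7838 (negative in QIII)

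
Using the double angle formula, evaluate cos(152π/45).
cos(152π/45) = cos²76π/45 - sin²76π/45 = -0.3746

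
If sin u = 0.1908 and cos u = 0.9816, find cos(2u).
cos(2u) = cos²u - sin²u = 0.9271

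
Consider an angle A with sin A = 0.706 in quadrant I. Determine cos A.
cos A = √(1 - sin²A) = 0.7082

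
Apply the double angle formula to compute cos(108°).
cos(108°) = cos²54° - sin²54° = -0.309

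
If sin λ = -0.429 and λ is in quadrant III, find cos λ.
cos λ = -0.9033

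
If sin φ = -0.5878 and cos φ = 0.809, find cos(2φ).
cos(2φ) = cos²φ - sin²φ = 0.309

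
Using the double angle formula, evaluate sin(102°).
sin(102°) = 2 sin 51° cos 51° = 0.9781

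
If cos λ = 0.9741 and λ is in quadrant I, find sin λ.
sin λ = 0.2261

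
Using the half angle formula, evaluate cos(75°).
cos(75°) = √((1 + cos 150°)/2) = (√6-√2)/4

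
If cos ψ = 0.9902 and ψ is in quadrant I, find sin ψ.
sin ψ = 0.1397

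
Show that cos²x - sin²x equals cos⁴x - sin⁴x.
RHS = (cos²x - sin²x)(cos²x + sin²x) = (cos²x - sin²x) · 1 = cos²x - sin²x = LHS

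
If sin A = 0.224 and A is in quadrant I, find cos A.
cos A = 0.9746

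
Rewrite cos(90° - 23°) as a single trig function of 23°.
cos(90° - 23°) = sin(23°)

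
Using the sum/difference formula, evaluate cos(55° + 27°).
cos(55° + 27°) = cos 55° cos 27° - sin 55° sin 27° = 0.1392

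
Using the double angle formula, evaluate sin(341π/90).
sin(341π/90) = 2 sin 341π/180 cos 341π/180 = -0.6157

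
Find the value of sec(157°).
sec(157°) = -1.086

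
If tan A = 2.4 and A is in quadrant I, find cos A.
cos A = 0.3846 (using tan²A + 1 = sec²A)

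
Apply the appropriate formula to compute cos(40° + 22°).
cos(40° + 22°) = cos 40° cos 22° - sin 40° sin 22° = 0.4695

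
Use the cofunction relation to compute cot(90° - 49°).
cot(90° - 49°) = tan(49°) = 1.15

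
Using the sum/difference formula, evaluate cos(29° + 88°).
cos(29° + 88°) = cos 29° cos 88° - sin 29° sin 88° = -0.454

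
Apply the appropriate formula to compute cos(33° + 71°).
cos(33° + 71°) = cos 33° cos 71° - sin 33° sin 71° = -0.2419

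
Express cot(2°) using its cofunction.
cot(2°) = tan(90° - 2°) = tan(88°)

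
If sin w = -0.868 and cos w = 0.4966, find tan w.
tan w = sin w / cos w = -1.748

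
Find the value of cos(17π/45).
cos(17π/45) = 0.3746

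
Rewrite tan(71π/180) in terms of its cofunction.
tan(71π/180) = cot(π/2 - 71π/180) = cot(19π/180)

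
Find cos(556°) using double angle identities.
cos(556°) = cos²278° - sin²278° = -0.9613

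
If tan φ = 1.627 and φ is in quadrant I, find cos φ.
cos φ = 0.5236 (using tan²φ + 1 = sec²φ)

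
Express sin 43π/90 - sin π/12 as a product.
sin 43π/90 - sin π/12 = 2 cos(101π/360) sin(71π/360)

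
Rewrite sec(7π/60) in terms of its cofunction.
sec(7π/60) = csc(π/2 - 7π/60) = csc(23π/60)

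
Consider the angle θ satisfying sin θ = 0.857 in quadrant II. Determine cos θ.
cos θ = ±√(1 - sin²θ) = -0.5153 (negative in QII)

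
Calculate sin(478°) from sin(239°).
sin(478°) = 2 sin 239° cos 239° = 0.8829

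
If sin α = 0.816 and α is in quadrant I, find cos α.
cos α = 0.5781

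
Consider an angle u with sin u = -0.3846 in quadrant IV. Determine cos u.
cos u = √(1 - sin²u) = 0.9231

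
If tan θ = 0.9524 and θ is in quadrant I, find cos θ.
cos θ = 0.7241 (using tan²θ + 1 = sec²θ)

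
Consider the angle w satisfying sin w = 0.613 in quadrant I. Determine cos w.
cos w = √(1 - sin²w) = 0.7901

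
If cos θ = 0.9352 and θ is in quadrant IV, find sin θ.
sin θ = -0.3541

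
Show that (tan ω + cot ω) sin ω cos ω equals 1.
LHS = (sin ω/cos ω + cos ω/sin ω) sin ω cos ω = ((sin²ω + cos²ω)/(sin ω cos ω)) · sin ω cos ω = sin²ω + cos²ω = 1 = RHS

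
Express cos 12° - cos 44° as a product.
cos 12° - cos 44° = -2 sin(28°) sin(-16°)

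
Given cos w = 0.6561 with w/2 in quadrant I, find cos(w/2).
cos(w/2) = ±√((1 + cos w)/2); positive since w/2 ∈ QI, so cos(w/2) = 0.91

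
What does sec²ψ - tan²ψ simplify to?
sec²ψ - tan²ψ = 1 (using Pythagorean identity)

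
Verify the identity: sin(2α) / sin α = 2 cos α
LHS = 2 sin α cos α / sin α = 2 cos α = RHS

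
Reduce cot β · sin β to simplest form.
cot β · sin β = cos β (using Quotient identity)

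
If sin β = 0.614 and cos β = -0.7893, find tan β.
tan β = sin β / cos β = -0.7779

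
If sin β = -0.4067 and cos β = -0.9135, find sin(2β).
sin(2β) = 2 sin β cos β = 0.743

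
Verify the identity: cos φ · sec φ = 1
LHS = cos φ · (1/cos φ) = 1 = RHS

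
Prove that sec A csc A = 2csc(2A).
RHS = 2/sin(2A) = 2/(2 sin A cos A) = 1/(sin A cos A) = (1/cos A)(1/sin A) = sec A csc A = LHS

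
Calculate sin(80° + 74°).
sin(80° + 74°) = sin 80° cos 74° + cos 80° sin 74° = 0.4384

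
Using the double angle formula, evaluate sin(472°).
sin(472°) = 2 sin 236° cos 236° = 0.9272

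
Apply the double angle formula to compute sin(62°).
sin(62°) = 2 sin 31° cos 31° = 0.8829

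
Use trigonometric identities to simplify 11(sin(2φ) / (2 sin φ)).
11(sin(2φ) / (2 sin φ)) = 11(cos φ) (using Double angle)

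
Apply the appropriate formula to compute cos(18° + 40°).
cos(18° + 40°) = cos 18° cos 40° - sin 18° sin 40° = 0.5299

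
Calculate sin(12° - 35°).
sin(12° - 35°) = sin 12° cos 35° - cos 12° sin 35° = -0.3907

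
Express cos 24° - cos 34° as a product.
cos 24° - cos 34° = -2 sin(29°) sin(-5°)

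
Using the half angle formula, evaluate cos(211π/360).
cos(211π/360) = -√((1 + cos 211π/180)/2) = -0.2672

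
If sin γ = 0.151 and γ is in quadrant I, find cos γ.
cos γ = 0.9885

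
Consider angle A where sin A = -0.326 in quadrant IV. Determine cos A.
cos A = √(1 - sin²A) = 0.9454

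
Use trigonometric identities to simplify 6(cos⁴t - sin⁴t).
6(cos⁴t - sin⁴t) = 6(cos(2t)) (using Factoring + double angle)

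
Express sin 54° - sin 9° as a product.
sin 54° - sin 9° = 2 cos(31.5°) sin(22.5°)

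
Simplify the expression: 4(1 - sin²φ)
4(1 - sin²φ) = 4(cos²φ) (using Pythagorean identity)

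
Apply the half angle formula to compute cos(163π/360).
cos(163π/360) = √((1 + cos 163π/180)/2) = 0.1478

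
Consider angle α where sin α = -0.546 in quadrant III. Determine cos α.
cos α = ±√(1 - sin²α) = -0.8378 (negative in QIII)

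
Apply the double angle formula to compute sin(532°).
sin(532°) = 2 sin 266° cos 266° = 0.1392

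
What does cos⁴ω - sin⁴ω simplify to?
cos⁴ω - sin⁴ω = cos(2ω) (using Factoring + double angle)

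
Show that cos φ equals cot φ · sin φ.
RHS = (cos φ/sin φ) · sin φ = cos φ = LHS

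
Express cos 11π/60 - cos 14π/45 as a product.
cos 11π/60 - cos 14π/45 = -2 sin(89π/360) sin(-23π/360)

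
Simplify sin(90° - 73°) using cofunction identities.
sin(90° - 73°) = cos(73°)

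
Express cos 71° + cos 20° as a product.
cos 71° + cos 20° = 2 cos(45.5°) cos(25.5°)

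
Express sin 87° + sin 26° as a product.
sin 87° + sin 26° = 2 sin(56.5°) cos(30.5°)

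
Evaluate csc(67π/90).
csc(67π/90) = 1.39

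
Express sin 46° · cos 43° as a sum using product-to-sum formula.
sin 46° cos 43° = (1/2)[sin(46°+43°) + sin(46°-43°)]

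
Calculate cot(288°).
cot(288°) = -0.3249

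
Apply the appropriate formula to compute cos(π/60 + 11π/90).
cos(π/60 + 11π/90) = cos π/60 cos 11π/90 - sin π/60 sin 11π/90 = 0.9063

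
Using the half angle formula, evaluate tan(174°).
tan(174°) = sin 348° / (1 + cos 348°) = -0.1051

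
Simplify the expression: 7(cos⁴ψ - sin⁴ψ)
7(cos⁴ψ - sin⁴ψ) = 7(cos(2ψ)) (using Factoring + double angle)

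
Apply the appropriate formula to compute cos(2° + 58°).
cos(2° + 58°) = cos 2° cos 58° - sin 2° sin 58° = 1/2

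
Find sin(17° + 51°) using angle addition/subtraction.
sin(17° + 51°) = sin 17° cos 51° + cos 17° sin 51° = 0.9272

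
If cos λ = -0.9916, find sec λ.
sec λ = 1/cos λ = -1.008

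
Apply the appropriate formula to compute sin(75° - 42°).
sin(75° - 42°) = sin 75° cos 42° - cos 75° sin 42° = 0.5446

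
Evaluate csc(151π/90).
csc(151π/90) = -1.179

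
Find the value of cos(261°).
cos(261°) = -0.1564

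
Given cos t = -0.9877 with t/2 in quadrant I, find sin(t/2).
sin(t/2) = ±√((1 - cos t)/2); positive since t/2 ∈ QI, so sin(t/2) = 0.9969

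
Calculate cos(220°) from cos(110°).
cos(220°) = cos²110° - sin²110° = -0.766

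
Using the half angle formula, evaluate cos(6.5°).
cos(6.5°) = √((1 + cos 13°)/2) = 0.9936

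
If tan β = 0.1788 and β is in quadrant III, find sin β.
sin β = -0.176 (using tan²β + 1 = sec²β)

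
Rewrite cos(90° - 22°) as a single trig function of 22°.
cos(90° - 22°) = sin(22°)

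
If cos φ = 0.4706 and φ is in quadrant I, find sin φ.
sin φ = 0.8823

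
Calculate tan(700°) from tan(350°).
tan(700°) = 2 tan 350° / (1 - tan²350°) = -0.364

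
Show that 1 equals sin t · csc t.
RHS = sin t · (1/sin t) = 1 = LHS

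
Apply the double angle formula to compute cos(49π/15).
cos(49π/15) = cos²49π/30 - sin²49π/30 = -0.6691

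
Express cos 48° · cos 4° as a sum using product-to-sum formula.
cos 48° cos 4° = (1/2)[cos(48°-4°) + cos(48°+4°)]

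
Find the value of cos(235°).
cos(235°) = -0.5736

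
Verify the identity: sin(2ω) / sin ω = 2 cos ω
LHS = 2 sin ω cos ω / sin ω = 2 cos ω = RHS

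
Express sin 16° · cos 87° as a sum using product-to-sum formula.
sin 16° cos 87° = (1/2)[sin(16°+87°) + sin(16°-87°)]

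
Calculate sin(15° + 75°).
sin(15° + 75°) = sin 15° cos 75° + cos 15° sin 75° = 1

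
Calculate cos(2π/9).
cos(2π/9) = 0.766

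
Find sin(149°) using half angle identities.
sin(149°) = √((1 - cos 298°)/2) = 0.515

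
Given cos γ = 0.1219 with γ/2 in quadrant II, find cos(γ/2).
cos(γ/2) = ±√((1 + cos γ)/2); negative since γ/2 ∈ QII, so cos(γ/2) = -0.749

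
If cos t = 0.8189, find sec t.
sec t = 1/cos t = 1.221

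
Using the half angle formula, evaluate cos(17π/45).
cos(17π/45) = √((1 + cos 34π/45)/2) = 0.3746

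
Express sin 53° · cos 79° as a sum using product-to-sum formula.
sin 53° cos 79° = (1/2)[sin(53°+79°) + sin(53°-79°)]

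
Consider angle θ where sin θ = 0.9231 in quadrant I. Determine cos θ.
cos θ = √(1 - sin²θ) = 0.3846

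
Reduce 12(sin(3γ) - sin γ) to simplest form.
12(sin(3γ) - sin γ) = 12(2 cos(2γ) sin γ) (using Sum-to-product)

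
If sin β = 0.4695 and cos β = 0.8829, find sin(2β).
sin(2β) = 2 sin β cos β = 0.829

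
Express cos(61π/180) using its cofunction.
cos(61π/180) = sin(π/2 - 61π/180) = sin(29π/180)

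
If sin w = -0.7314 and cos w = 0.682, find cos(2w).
cos(2w) = cos²w - sin²w = -0.06982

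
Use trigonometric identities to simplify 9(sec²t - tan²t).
9(sec²t - tan²t) = 9 (using Pythagorean identity)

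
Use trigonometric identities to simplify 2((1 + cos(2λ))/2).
2((1 + cos(2λ))/2) = 2(cos²λ) (using Power reduction)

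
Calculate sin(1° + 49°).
sin(1° + 49°) = sin 1° cos 49° + cos 1° sin 49° = 0.766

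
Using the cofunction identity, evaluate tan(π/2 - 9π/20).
tan(π/2 - 9π/20) = cot(9π/20) = 0.1584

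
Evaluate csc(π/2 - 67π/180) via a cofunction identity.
csc(π/2 - 67π/180) = sec(67π/180) = 2.559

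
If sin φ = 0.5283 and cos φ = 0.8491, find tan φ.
tan φ = sin φ / cos φ = 0.6222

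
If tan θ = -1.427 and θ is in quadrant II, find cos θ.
cos θ = -0.5739 (using tan²θ + 1 = sec²θ)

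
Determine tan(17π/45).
tan(17π/45) = 2.475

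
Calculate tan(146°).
tan(146°) = -0.6745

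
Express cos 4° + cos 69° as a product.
cos 4° + cos 69° = 2 cos(36.5°) cos(-32.5°)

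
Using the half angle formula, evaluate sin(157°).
sin(157°) = √((1 - cos 314°)/2) = 0.3907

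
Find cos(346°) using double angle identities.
cos(346°) = 1 - 2sin²173° = 0.9703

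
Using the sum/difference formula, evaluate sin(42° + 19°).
sin(42° + 19°) = sin 42° cos 19° + cos 42° sin 19° = 0.8746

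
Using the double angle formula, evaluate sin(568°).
sin(568°) = 2 sin 284° cos 284° = -0.4695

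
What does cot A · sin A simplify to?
cot A · sin A = cos A (using Quotient identity)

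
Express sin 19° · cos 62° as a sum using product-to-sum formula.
sin 19° cos 62° = (1/2)[sin(19°+62°) + sin(19°-62°)]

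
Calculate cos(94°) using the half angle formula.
cos(94°) = -√((1 + cos 188°)/2) = -0.06976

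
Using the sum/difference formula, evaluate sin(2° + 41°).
sin(2° + 41°) = sin 2° cos 41° + cos 2° sin 41° = 0.682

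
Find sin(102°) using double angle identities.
sin(102°) = 2 sin 51° cos 51° = 0.9781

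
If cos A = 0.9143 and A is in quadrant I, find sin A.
sin A = 0.405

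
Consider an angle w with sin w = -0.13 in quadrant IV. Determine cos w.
cos w = √(1 - sin²w) = 0.9915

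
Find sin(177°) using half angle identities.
sin(177°) = √((1 - cos 354°)/2) = 0.05234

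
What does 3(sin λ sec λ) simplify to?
3(sin λ sec λ) = 3(tan λ) (using Reciprocal + quotient)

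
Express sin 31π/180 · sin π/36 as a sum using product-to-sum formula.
sin 31π/180 sin π/36 = (1/2)[cos(31π/180-π/36) - cos(31π/180+π/36)]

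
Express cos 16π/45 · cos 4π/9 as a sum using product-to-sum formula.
cos 16π/45 cos 4π/9 = (1/2)[cos(16π/45-4π/9) + cos(16π/45+4π/9)]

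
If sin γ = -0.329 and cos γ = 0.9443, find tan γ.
tan γ = sin γ / cos γ = -0.3484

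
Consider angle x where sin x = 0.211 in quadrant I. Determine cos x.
cos x = √(1 - sin²x) = 0.9775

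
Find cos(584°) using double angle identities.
cos(584°) = cos²292° - sin²292° = -0.7193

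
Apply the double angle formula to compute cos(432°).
cos(432°) = cos²216° - sin²216° = 0.309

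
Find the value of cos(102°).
cos(102°) = -0.2079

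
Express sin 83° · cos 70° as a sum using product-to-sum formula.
sin 83° cos 70° = (1/2)[sin(83°+70°) + sin(83°-70°)]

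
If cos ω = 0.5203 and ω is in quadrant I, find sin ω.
sin ω = 0.854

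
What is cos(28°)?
cos(28°) = 0.8829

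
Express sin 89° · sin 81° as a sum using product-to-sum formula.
sin 89° sin 81° = (1/2)[cos(89°-81°) - cos(89°+81°)]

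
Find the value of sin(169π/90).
sin(169π/90) = -0.3746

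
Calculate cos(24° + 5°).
cos(24° + 5°) = cos 24° cos 5° - sin 24° sin 5° = 0.8746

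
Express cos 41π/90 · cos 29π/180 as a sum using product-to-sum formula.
cos 41π/90 cos 29π/180 = (1/2)[cos(41π/90-29π/180) + cos(41π/90+29π/180)]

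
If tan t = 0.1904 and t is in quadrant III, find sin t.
sin t = -0.187 (using tan²t + 1 = sec²t)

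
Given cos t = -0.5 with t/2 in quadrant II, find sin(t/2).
sin(t/2) = ±√((1 - cos t)/2); positive since t/2 ∈ QII, so sin(t/2) = √3/2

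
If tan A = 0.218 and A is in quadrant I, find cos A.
cos A = 0.9771 (using tan²A + 1 = sec²A)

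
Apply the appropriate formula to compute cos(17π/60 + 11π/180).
cos(17π/60 + 11π/180) = cos 17π/60 cos 11π/180 - sin 17π/60 sin 11π/180 = 0.4695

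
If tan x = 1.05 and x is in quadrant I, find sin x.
sin x = 0.7241 (using tan²x + 1 = sec²x)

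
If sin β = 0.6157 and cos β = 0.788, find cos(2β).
cos(2β) = cos²β - sin²β = 0.2419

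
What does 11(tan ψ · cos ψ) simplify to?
11(tan ψ · cos ψ) = 11(sin ψ) (using Quotient identity)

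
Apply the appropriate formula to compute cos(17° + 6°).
cos(17° + 6°) = cos 17° cos 6° - sin 17° sin 6° = 0.9205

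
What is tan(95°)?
tan(95°) = -11.43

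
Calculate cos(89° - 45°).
cos(89° - 45°) = cos 89° cos 45° + sin 89° sin 45° = 0.7193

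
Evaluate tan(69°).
tan(69°) = 2.605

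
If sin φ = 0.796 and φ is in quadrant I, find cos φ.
cos φ = 0.6053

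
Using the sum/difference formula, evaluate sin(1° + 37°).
sin(1° + 37°) = sin 1° cos 37° + cos 1° sin 37° = 0.6157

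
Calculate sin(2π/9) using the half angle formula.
sin(2π/9) = √((1 - cos 4π/9)/2) = 0.6428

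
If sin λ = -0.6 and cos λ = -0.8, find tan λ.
tan λ = sin λ / cos λ = 0.75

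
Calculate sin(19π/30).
sin(19π/30) = 0.9135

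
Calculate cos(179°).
cos(179°) = -0.9998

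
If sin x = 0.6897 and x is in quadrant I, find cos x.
cos x = 0.7241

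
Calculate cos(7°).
cos(7°) = 0.9925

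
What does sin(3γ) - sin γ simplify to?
sin(3γ) - sin γ = 2 cos(2γ) sin γ (using Sum-to-product)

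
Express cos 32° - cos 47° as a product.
cos 32° - cos 47° = -2 sin(39.5°) sin(-7.5°)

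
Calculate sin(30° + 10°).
sin(30° + 10°) = sin 30° cos 10° + cos 30° sin 10° = 0.6428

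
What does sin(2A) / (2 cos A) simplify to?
sin(2A) / (2 cos A) = sin A (using Double angle)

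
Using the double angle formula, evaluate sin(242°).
sin(242°) = 2 sin 121° cos 121° = -0.8829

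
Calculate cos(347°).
cos(347°) = 0.9744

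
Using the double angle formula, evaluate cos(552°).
cos(552°) = cos²276° - sin²276° = -0.9781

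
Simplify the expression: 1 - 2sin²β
1 - 2sin²β = cos(2β) (using Double angle)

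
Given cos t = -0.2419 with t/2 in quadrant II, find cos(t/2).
cos(t/2) = ±√((1 + cos t)/2); negative since t/2 ∈ QII, so cos(t/2) = -0.6157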